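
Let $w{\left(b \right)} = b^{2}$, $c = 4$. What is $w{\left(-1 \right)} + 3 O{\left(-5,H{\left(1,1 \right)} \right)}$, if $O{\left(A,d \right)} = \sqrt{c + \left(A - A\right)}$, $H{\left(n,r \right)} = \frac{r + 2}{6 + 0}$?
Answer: $7$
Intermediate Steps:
$H{\left(n,r \right)} = \frac{1}{3} + \frac{r}{6}$ ($H{\left(n,r \right)} = \frac{2 + r}{6} = \left(2 + r\right) \frac{1}{6} = \frac{1}{3} + \frac{r}{6}$)
$O{\left(A,d \right)} = 2$ ($O{\left(A,d \right)} = \sqrt{4 + \left(A - A\right)} = \sqrt{4 + 0} = \sqrt{4} = 2$)
$w{\left(-1 \right)} + 3 O{\left(-5,H{\left(1,1 \right)} \right)} = \left(-1\right)^{2} + 3 \cdot 2 = 1 + 6 = 7$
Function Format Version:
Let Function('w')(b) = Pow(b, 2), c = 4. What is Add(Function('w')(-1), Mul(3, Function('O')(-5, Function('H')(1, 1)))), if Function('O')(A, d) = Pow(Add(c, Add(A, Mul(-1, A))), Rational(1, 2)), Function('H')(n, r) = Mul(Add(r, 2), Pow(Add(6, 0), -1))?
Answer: 7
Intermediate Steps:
Function('H')(n, r) = Add(Rational(1, 3), Mul(Rational(1, 6), r)) (Function('H')(n, r) = Mul(Add(2, r), Pow(6, -1)) = Mul(Add(2, r), Rational(1, 6)) = Add(Rational(1, 3), Mul(Rational(1, 6), r)))
Function('O')(A, d) = 2 (Function('O')(A, d) = Pow(Add(4, Add(A, Mul(-1, A))), Rational(1, 2)) = Pow(Add(4, 0), Rational(1, 2)) = Pow(4, Rational(1, 2)) = 2)
Add(Function('w')(-1), Mul(3, Function('O')(-5, Function('H')(1, 1)))) = Add(Pow(-1, 2), Mul(3, 2)) = Add(1, 6) = 7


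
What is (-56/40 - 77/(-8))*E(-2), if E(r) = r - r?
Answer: 0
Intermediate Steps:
E(r) = 0
(-56/40 - 77/(-8))*E(-2) = (-56/40 - 77/(-8))*0 = (-56*1/40 - 77*(-⅛))*0 = (-7/5 + 77/8)*0 = (329/40)*0 = 0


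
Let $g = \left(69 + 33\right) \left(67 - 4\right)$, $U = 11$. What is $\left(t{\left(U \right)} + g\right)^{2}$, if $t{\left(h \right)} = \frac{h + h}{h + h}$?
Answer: $41306329$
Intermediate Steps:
$t{\left(h \right)} = 1$ ($t{\left(h \right)} = \frac{2 h}{2 h} = 2 h \frac{1}{2 h} = 1$)
$g = 6426$ ($g = 102 \cdot 63 = 6426$)
$\left(t{\left(U \right)} + g\right)^{2} = \left(1 + 6426\right)^{2} = 6427^{2} = 41306329$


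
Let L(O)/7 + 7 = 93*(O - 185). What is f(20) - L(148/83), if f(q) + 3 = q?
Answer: 9905235/83 ≈ 1.1934e+5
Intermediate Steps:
f(q) = -3 + q
L(O) = -120484 + 651*O (L(O) = -49 + 7*(93*(O - 185)) = -49 + 7*(93*(-185 + O)) = -49 + 7*(-17205 + 93*O) = -49 + (-120435 + 651*O) = -120484 + 651*O)
f(20) - L(148/83) = (-3 + 20) - (-120484 + 651*(148/83)) = 17 - (-120484 + 651*(148*(1/83))) = 17 - (-120484 + 651*(148/83)) = 17 - (-120484 + 96348/83) = 17 - 1*(-9903824/83) = 17 + 9903824/83 = 9905235/83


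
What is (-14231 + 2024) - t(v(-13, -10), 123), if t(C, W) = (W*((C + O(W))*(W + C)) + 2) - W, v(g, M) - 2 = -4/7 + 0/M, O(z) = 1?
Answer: -2413475/49 ≈ -49255.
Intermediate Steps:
v(g, M) = 10/7 (v(g, M) = 2 + (-4/7 + 0/M) = 2 + (-4*1/7 + 0) = 2 + (-4/7 + 0) = 2 - 4/7 = 10/7)
t(C, W) = 2 - W + W*(1 + C)*(C + W) (t(C, W) = (W*((C + 1)*(W + C)) + 2) - W = (W*((1 + C)*(C + W)) + 2) - W = (W*(1 + C)*(C + W) + 2) - W = (2 + W*(1 + C)*(C + W)) - W = 2 - W + W*(1 + C)*(C + W))
(-14231 + 2024) - t(v(-13, -10), 123) = (-14231 + 2024) - (2 + 123**2 - 1*123 + (10/7)*123 + (10/7)*123**2 + 123*(10/7)**2) = -12207 - (2 + 15129 - 123 + 1230/7 + (10/7)*15129 + 123*(100/49)) = -12207 - (2 + 15129 - 123 + 1230/7 + 151290/7 + 12300/49) = -12207 - 1*1815332/49 = -12207 - 1815332/49 = -2413475/49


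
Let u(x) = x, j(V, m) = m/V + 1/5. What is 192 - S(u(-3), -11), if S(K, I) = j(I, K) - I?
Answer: 9929/55 ≈ 180.53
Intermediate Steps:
j(V, m) = ⅕ + m/V (j(V, m) = m/V + 1*(⅕) = m/V + ⅕ = ⅕ + m/V)
S(K, I) = -I + (K + I/5)/I (S(K, I) = (K + I/5)/I - I = -I + (K + I/5)/I)
192 - S(u(-3), -11) = 192 - (⅕ - 1*(-11) - 3/(-11)) = 192 - (⅕ + 11 - 3*(-1/11)) = 192 - (⅕ + 11 + 3/11) = 192 - 1*631/55 = 192 - 631/55 = 9929/55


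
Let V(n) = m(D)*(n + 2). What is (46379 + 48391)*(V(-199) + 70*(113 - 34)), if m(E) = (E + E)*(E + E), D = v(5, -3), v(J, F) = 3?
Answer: -148030740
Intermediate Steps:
D = 3
m(E) = 4*E² (m(E) = (2*E)*(2*E) = 4*E²)
V(n) = 72 + 36*n (V(n) = (4*3²)*(n + 2) = (4*9)*(2 + n) = 36*(2 + n) = 72 + 36*n)
(46379 + 48391)*(V(-199) + 70*(113 - 34)) = (46379 + 48391)*((72 + 36*(-199)) + 70*(113 - 34)) = 94770*((72 - 7164) + 70*79) = 94770*(-7092 + 5530) = 94770*(-1562) = -148030740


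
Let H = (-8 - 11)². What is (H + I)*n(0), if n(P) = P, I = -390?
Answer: 0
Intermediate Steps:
H = 361 (H = (-19)² = 361)
(H + I)*n(0) = (361 - 390)*0 = -29*0 = 0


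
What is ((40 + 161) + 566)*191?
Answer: 146497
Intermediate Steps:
((40 + 161) + 566)*191 = (201 + 566)*191 = 767*191 = 146497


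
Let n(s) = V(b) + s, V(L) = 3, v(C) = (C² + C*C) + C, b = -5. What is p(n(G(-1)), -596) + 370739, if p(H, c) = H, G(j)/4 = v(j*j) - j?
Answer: 370758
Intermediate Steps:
v(C) = C + 2*C² (v(C) = (C² + C²) + C = 2*C² + C = C + 2*C²)
G(j) = -4*j + 4*j²*(1 + 2*j²) (G(j) = 4*((j*j)*(1 + 2*(j*j)) - j) = 4*(j²*(1 + 2*j²) - j) = 4*(-j + j²*(1 + 2*j²)) = -4*j + 4*j²*(1 + 2*j²))
n(s) = 3 + s
p(n(G(-1)), -596) + 370739 = (3 + 4*(-1)*(-1 - 1 + 2*(-1)³)) + 370739 = (3 + 4*(-1)*(-1 - 1 + 2*(-1))) + 370739 = (3 + 4*(-1)*(-1 - 1 - 2)) + 370739 = (3 + 4*(-1)*(-4)) + 370739 = (3 + 16) + 370739 = 19 + 370739 = 370758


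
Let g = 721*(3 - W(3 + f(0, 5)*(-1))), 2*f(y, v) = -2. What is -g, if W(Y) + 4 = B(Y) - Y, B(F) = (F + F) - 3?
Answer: -4326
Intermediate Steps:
f(y, v) = -1 (f(y, v) = (½)*(-2) = -1)
B(F) = -3 + 2*F (B(F) = 2*F - 3 = -3 + 2*F)
W(Y) = -7 + Y (W(Y) = -4 + ((-3 + 2*Y) - Y) = -4 + (-3 + Y) = -7 + Y)
g = 4326 (g = 721*(3 - (-7 + (3 - 1*(-1)))) = 721*(3 - (-7 + (3 + 1))) = 721*(3 - (-7 + 4)) = 721*(3 - 1*(-3)) = 721*(3 + 3) = 721*6 = 4326)
-g = -1*4326 = -4326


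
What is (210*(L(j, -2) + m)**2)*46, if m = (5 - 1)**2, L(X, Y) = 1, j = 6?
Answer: 2791740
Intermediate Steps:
m = 16 (m = 4**2 = 16)
(210*(L(j, -2) + m)**2)*46 = (210*(1 + 16)**2)*46 = (210*17**2)*46 = (210*289)*46 = 60690*46 = 2791740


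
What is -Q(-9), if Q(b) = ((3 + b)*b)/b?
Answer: 6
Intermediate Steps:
Q(b) = 3 + b (Q(b) = (b*(3 + b))/b = 3 + b)
-Q(-9) = -(3 - 9) = -1*(-6) = 6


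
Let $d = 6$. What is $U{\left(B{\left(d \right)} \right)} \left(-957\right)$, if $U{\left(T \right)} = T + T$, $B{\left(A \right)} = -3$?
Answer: $5742$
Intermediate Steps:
$U{\left(T \right)} = 2 T$
$U{\left(B{\left(d \right)} \right)} \left(-957\right) = 2 \left(-3\right) \left(-957\right) = \left(-6\right) \left(-957\right) = 5742$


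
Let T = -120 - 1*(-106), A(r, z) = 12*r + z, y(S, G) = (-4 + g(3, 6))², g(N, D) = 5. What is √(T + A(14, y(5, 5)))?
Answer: √155 ≈ 12.450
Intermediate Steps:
y(S, G) = 1 (y(S, G) = (-4 + 5)² = 1² = 1)
A(r, z) = z + 12*r
T = -14 (T = -120 + 106 = -14)
√(T + A(14, y(5, 5))) = √(-14 + (1 + 12*14)) = √(-14 + (1 + 168)) = √(-14 + 169) = √155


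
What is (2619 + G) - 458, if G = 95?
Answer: 2256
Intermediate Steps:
(2619 + G) - 458 = (2619 + 95) - 458 = 2714 - 458 = 2256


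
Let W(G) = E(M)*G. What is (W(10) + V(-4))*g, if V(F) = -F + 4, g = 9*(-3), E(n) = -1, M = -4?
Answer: 54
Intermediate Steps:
W(G) = -G
g = -27
V(F) = 4 - F
(W(10) + V(-4))*g = (-1*10 + (4 - 1*(-4)))*(-27) = (-10 + (4 + 4))*(-27) = (-10 + 8)*(-27) = -2*(-27) = 54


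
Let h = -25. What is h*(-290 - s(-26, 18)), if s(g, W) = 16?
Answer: 7650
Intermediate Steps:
h*(-290 - s(-26, 18)) = -25*(-290 - 1*16) = -25*(-290 - 16) = -25*(-306) = 7650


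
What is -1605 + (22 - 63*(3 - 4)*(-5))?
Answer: -1898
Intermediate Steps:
-1605 + (22 - 63*(3 - 4)*(-5)) = -1605 + (22 - (-63)*(-5)) = -1605 + (22 - 63*5) = -1605 + (22 - 315) = -1605 - 293 = -1898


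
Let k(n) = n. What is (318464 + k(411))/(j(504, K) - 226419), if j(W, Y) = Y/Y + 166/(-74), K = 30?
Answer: -11798375/8377549 ≈ -1.4083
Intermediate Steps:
j(W, Y) = -46/37 (j(W, Y) = 1 + 166*(-1/74) = 1 - 83/37 = -46/37)
(318464 + k(411))/(j(504, K) - 226419) = (318464 + 411)/(-46/37 - 226419) = 318875/(-8377549/37) = 318875*(-37/8377549) = -11798375/8377549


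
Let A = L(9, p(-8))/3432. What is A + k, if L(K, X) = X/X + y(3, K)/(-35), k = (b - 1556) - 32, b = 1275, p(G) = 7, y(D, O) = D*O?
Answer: -4699694/15015 ≈ -313.00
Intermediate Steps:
k = -313 (k = (1275 - 1556) - 32 = -281 - 32 = -313)
L(K, X) = 1 - 3*K/35 (L(K, X) = X/X + (3*K)/(-35) = 1 + (3*K)*(-1/35) = 1 - 3*K/35)
A = 1/15015 (A = (1 - 3/35*9)/3432 = (1 - 27/35)*(1/3432) = (8/35)*(1/3432) = 1/15015 ≈ 6.6600e-5)
A + k = 1/15015 - 313 = -4699694/15015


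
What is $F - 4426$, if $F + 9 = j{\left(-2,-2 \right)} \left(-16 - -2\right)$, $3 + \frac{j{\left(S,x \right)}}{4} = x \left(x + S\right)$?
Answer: $-4715$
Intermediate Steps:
$j{\left(S,x \right)} = -12 + 4 x \left(S + x\right)$ ($j{\left(S,x \right)} = -12 + 4 x \left(x + S\right) = -12 + 4 x \left(S + x\right)$)
$F = -289$ ($F = -9 + \left(-12 + 4 \left(-2\right)^{2} + 4 \left(-2\right) \left(-2\right)\right) \left(-16 - -2\right) = -9 + \left(-12 + 4 \cdot 4 + 16\right) \left(-16 + \left(-5 + 7\right)\right) = -9 + \left(-12 + 16 + 16\right) \left(-16 + 2\right) = -9 + 20 \left(-14\right) = -9 - 280 = -289$)
$F - 4426 = -289 - 4426 = -4715$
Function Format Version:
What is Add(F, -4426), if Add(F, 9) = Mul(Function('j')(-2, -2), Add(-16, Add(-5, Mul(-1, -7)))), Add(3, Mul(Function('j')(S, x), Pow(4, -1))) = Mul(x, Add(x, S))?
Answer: -4715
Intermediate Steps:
Function('j')(S, x) = Add(-12, Mul(4, x, Add(S, x))) (Function('j')(S, x) = Add(-12, Mul(4, Mul(x, Add(x, S)))) = Add(-12, Mul(4, Mul(x, Add(S, x)))) = Add(-12, Mul(4, x, Add(S, x))))
F = -289 (F = Add(-9, Mul(Add(-12, Mul(4, Pow(-2, 2)), Mul(4, -2, -2)), Add(-16, Add(-5, Mul(-1, -7))))) = Add(-9, Mul(Add(-12, Mul(4, 4), 16), Add(-16, Add(-5, 7)))) = Add(-9, Mul(Add(-12, 16, 16), Add(-16, 2))) = Add(-9, Mul(20, -14)) = Add(-9, -280) = -289)
Add(F, -4426) = Add(-289, -4426) = -4715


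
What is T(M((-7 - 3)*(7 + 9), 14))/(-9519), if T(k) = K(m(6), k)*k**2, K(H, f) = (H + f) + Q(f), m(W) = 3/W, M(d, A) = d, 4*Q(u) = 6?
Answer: 4044800/9519 ≈ 424.92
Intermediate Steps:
Q(u) = 3/2 (Q(u) = (1/4)*6 = 3/2)
K(H, f) = 3/2 + H + f (K(H, f) = (H + f) + 3/2 = 3/2 + H + f)
T(k) = k**2*(2 + k) (T(k) = (3/2 + 3/6 + k)*k**2 = (3/2 + 3*(1/6) + k)*k**2 = (3/2 + 1/2 + k)*k**2 = (2 + k)*k**2 = k**2*(2 + k))
T(M((-7 - 3)*(7 + 9), 14))/(-9519) = (((-7 - 3)*(7 + 9))**2*(2 + (-7 - 3)*(7 + 9)))/(-9519) = ((-10*16)**2*(2 - 10*16))*(-1/9519) = ((-160)**2*(2 - 160))*(-1/9519) = (25600*(-158))*(-1/9519) = -4044800*(-1/9519) = 4044800/9519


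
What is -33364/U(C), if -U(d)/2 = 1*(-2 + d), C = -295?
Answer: -16682/297 ≈ -56.168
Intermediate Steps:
U(d) = 4 - 2*d (U(d) = -2*(-2 + d) = 4 - 2*d)
-33364/U(C) = -33364/(4 - 2*(-295)) = -33364/(4 + 590) = -33364/594 = -33364*1/594 = -16682/297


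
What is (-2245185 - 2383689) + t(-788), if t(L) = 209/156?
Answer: -722104135/156 ≈ -4.6289e+6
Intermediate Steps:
t(L) = 209/156 (t(L) = 209*(1/156) = 209/156)
(-2245185 - 2383689) + t(-788) = (-2245185 - 2383689) + 209/156 = -4628874 + 209/156 = -722104135/156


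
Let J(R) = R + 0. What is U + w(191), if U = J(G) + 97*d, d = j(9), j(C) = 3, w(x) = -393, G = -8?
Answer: -110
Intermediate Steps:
J(R) = R
d = 3
U = 283 (U = -8 + 97*3 = -8 + 291 = 283)
U + w(191) = 283 - 393 = -110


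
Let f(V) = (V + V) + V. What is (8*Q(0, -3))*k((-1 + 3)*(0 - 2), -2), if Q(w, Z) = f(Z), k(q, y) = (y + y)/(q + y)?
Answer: -48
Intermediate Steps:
k(q, y) = 2*y/(q + y) (k(q, y) = (2*y)/(q + y) = 2*y/(q + y))
f(V) = 3*V (f(V) = 2*V + V = 3*V)
Q(w, Z) = 3*Z
(8*Q(0, -3))*k((-1 + 3)*(0 - 2), -2) = (8*(3*(-3)))*(2*(-2)/((-1 + 3)*(0 - 2) - 2)) = (8*(-9))*(2*(-2)/(2*(-2) - 2)) = -144*(-2)/(-4 - 2) = -144*(-2)/(-6) = -144*(-2)*(-1)/6 = -72*⅔ = -48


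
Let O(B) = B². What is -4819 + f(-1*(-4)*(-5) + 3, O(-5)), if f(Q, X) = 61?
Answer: -4758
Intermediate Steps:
-4819 + f(-1*(-4)*(-5) + 3, O(-5)) = -4819 + 61 = -4758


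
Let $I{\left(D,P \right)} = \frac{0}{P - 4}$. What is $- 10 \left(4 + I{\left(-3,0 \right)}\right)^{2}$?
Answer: $-160$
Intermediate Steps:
$I{\left(D,P \right)} = 0$ ($I{\left(D,P \right)} = \frac{0}{-4 + P} = 0$)
$- 10 \left(4 + I{\left(-3,0 \right)}\right)^{2} = - 10 \left(4 + 0\right)^{2} = - 10 \cdot 4^{2} = \left(-10\right) 16 = -160$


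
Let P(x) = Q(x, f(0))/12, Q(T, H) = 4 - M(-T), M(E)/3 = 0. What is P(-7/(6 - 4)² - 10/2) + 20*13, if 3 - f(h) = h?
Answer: 781/3 ≈ 260.33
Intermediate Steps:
M(E) = 0 (M(E) = 3*0 = 0)
f(h) = 3 - h
Q(T, H) = 4 (Q(T, H) = 4 - 1*0 = 4 + 0 = 4)
P(x) = ⅓ (P(x) = 4/12 = 4*(1/12) = ⅓)
P(-7/(6 - 4)² - 10/2) + 20*13 = ⅓ + 20*13 = ⅓ + 260 = 781/3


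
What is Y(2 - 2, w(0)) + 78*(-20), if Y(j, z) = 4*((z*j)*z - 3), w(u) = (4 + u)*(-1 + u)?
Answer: -1572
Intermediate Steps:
w(u) = (-1 + u)*(4 + u)
Y(j, z) = -12 + 4*j*z² (Y(j, z) = 4*((j*z)*z - 3) = 4*(j*z² - 3) = 4*(-3 + j*z²) = -12 + 4*j*z²)
Y(2 - 2, w(0)) + 78*(-20) = (-12 + 4*(2 - 2)*(-4 + 0² + 3*0)²) + 78*(-20) = (-12 + 4*0*(-4 + 0 + 0)²) - 1560 = (-12 + 4*0*(-4)²) - 1560 = (-12 + 4*0*16) - 1560 = (-12 + 0) - 1560 = -12 - 1560 = -1572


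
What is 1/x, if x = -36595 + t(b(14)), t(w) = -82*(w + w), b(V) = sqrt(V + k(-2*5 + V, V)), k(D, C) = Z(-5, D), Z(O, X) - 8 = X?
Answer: -2815/102961133 + 164*sqrt(26)/1338494729 ≈ -2.6716e-5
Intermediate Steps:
Z(O, X) = 8 + X
k(D, C) = 8 + D
b(V) = sqrt(-2 + 2*V) (b(V) = sqrt(V + (8 + (-2*5 + V))) = sqrt(V + (8 + (-10 + V))) = sqrt(V + (-2 + V)) = sqrt(-2 + 2*V))
t(w) = -164*w
x = -36595 - 164*sqrt(26) (x = -36595 - 164*sqrt(-2 + 2*14) = -36595 - 164*sqrt(-2 + 28) = -36595 - 164*sqrt(26) ≈ -37431.)
1/x = 1/(-36595 - 164*sqrt(26))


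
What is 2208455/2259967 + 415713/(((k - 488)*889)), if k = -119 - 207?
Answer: 658641965459/1635416079682 ≈ 0.40274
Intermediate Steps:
k = -326
2208455/2259967 + 415713/(((k - 488)*889)) = 2208455/2259967 + 415713/(((-326 - 488)*889)) = 2208455*(1/2259967) + 415713/((-814*889)) = 2208455/2259967 + 415713/(-723646) = 2208455/2259967 + 415713*(-1/723646) = 2208455/2259967 - 415713/723646 = 658641965459/1635416079682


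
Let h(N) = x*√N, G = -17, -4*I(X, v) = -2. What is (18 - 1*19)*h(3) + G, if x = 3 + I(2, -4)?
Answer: -17 - 7*√3/2 ≈ -23.062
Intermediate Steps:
I(X, v) = ½ (I(X, v) = -¼*(-2) = ½)
x = 7/2 (x = 3 + ½ = 7/2 ≈ 3.5000)
h(N) = 7*√N/2
(18 - 1*19)*h(3) + G = (18 - 1*19)*(7*√3/2) - 17 = (18 - 19)*(7*√3/2) - 17 = -7*√3/2 - 17 = -17 - 7*√3/2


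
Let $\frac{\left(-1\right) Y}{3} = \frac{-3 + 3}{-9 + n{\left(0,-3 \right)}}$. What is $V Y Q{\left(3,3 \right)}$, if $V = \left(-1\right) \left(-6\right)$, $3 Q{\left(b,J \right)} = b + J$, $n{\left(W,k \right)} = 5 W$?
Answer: $0$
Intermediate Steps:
$Q{\left(b,J \right)} = \frac{J}{3} + \frac{b}{3}$ ($Q{\left(b,J \right)} = \frac{b + J}{3} = \frac{J + b}{3} = \frac{J}{3} + \frac{b}{3}$)
$Y = 0$ ($Y = - 3 \frac{-3 + 3}{-9 + 5 \cdot 0} = - 3 \frac{0}{-9 + 0} = - 3 \frac{0}{-9} = - 3 \cdot 0 \left(- \frac{1}{9}\right) = \left(-3\right) 0 = 0$)
$V = 6$
$V Y Q{\left(3,3 \right)} = 6 \cdot 0 \left(\frac{1}{3} \cdot 3 + \frac{1}{3} \cdot 3\right) = 0 \left(1 + 1\right) = 0 \cdot 2 = 0$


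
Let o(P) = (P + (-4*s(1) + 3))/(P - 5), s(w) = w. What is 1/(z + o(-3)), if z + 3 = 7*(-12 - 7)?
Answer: -2/271 ≈ -0.0073801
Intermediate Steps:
o(P) = (-1 + P)/(-5 + P) (o(P) = (P + (-4*1 + 3))/(P - 5) = (P + (-4 + 3))/(-5 + P) = (P - 1)/(-5 + P) = (-1 + P)/(-5 + P))
z = -136 (z = -3 + 7*(-12 - 7) = -3 + 7*(-19) = -3 - 133 = -136)
1/(z + o(-3)) = 1/(-136 + (-1 - 3)/(-5 - 3)) = 1/(-136 - 4/(-8)) = 1/(-136 - ⅛*(-4)) = 1/(-136 + ½) = 1/(-271/2) = -2/271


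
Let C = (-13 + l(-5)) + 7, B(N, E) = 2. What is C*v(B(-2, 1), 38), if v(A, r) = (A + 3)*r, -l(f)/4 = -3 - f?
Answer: -2660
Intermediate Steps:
l(f) = 12 + 4*f (l(f) = -4*(-3 - f) = 12 + 4*f)
C = -14 (C = (-13 + (12 + 4*(-5))) + 7 = (-13 + (12 - 20)) + 7 = (-13 - 8) + 7 = -21 + 7 = -14)
v(A, r) = r*(3 + A) (v(A, r) = (3 + A)*r = r*(3 + A))
C*v(B(-2, 1), 38) = -532*(3 + 2) = -532*5 = -14*190 = -2660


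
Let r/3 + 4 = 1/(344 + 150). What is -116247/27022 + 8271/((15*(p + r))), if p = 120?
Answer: 1930345217/2402931350 ≈ 0.80333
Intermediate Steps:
r = -5925/494 (r = -12 + 3/(344 + 150) = -12 + 3/494 = -5925/494 ≈ -11.994)
-116247/27022 + 8271/((15*(p + r))) = -116247/27022 + 8271/((15*(120 - 5925/494))) = -116247*1/27022 + 8271/((15*(53355/494))) = -116247/27022 + 8271/(800325/494) = -116247/27022 + 8271*(494/800325) = -116247/27022 + 453986/88925 = 1930345217/2402931350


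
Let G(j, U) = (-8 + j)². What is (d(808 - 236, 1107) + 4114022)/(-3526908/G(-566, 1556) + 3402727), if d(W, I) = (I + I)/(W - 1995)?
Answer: 17221743149891/14244145562026 ≈ 1.2090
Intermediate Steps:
d(W, I) = 2*I/(-1995 + W) (d(W, I) = (2*I)/(-1995 + W) = 2*I/(-1995 + W))
(d(808 - 236, 1107) + 4114022)/(-3526908/G(-566, 1556) + 3402727) = (2*1107/(-1995 + (808 - 236)) + 4114022)/(-3526908/(-8 - 566)² + 3402727) = (2*1107/(-1995 + 572) + 4114022)/(-3526908/((-574)²) + 3402727) = (2*1107/(-1423) + 4114022)/(-3526908/329476 + 3402727) = (2*1107*(-1/1423) + 4114022)/(-3526908*1/329476 + 3402727) = (-2214/1423 + 4114022)/(-125961/11767 + 3402727) = 5854251092/(1423*(40039762648/11767)) = (5854251092/1423)*(11767/40039762648) = 17221743149891/14244145562026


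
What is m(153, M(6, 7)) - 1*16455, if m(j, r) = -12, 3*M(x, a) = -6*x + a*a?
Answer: -16467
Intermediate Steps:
M(x, a) = -2*x + a²/3 (M(x, a) = (-6*x + a*a)/3 = (-6*x + a²)/3 = (a² - 6*x)/3 = -2*x + a²/3)
m(153, M(6, 7)) - 1*16455 = -12 - 1*16455 = -12 - 16455 = -16467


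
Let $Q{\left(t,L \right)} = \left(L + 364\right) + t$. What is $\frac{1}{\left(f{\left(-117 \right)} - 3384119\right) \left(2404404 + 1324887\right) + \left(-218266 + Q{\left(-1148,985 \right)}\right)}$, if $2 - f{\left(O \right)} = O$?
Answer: $- \frac{1}{12619920962065} \approx -7.924 \cdot 10^{-14}$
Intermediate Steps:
$f{\left(O \right)} = 2 - O$
$Q{\left(t,L \right)} = 364 + L + t$ ($Q{\left(t,L \right)} = \left(364 + L\right) + t = 364 + L + t$)
$\frac{1}{\left(f{\left(-117 \right)} - 3384119\right) \left(2404404 + 1324887\right) + \left(-218266 + Q{\left(-1148,985 \right)}\right)} = \frac{1}{\left(\left(2 - -117\right) - 3384119\right) \left(2404404 + 1324887\right) + \left(-218266 + \left(364 + 985 - 1148\right)\right)} = \frac{1}{\left(\left(2 + 117\right) - 3384119\right) 3729291 + \left(-218266 + 201\right)} = \frac{1}{\left(119 - 3384119\right) 3729291 - 218065} = \frac{1}{\left(-3384000\right) 3729291 - 218065} = \frac{1}{-12619920744000 - 218065} = \frac{1}{-12619920962065} = - \frac{1}{12619920962065}$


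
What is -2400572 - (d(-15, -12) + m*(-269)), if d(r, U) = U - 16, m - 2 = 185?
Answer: -2350241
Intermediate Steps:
m = 187 (m = 2 + 185 = 187)
d(r, U) = -16 + U
-2400572 - (d(-15, -12) + m*(-269)) = -2400572 - ((-16 - 12) + 187*(-269)) = -2400572 - (-28 - 50303) = -2400572 - 1*(-50331) = -2400572 + 50331 = -2350241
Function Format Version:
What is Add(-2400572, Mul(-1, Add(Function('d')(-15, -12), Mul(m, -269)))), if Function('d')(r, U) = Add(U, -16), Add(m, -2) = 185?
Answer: -2350241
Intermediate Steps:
m = 187 (m = Add(2, 185) = 187)
Function('d')(r, U) = Add(-16, U)
Add(-2400572, Mul(-1, Add(Function('d')(-15, -12), Mul(m, -269)))) = Add(-2400572, Mul(-1, Add(Add(-16, -12), Mul(187, -269)))) = Add(-2400572, Mul(-1, Add(-28, -50303))) = Add(-2400572, Mul(-1, -50331)) = Add(-2400572, 50331) = -2350241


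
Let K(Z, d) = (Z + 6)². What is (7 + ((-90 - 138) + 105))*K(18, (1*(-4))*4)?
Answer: -66816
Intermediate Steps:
K(Z, d) = (6 + Z)²
(7 + ((-90 - 138) + 105))*K(18, (1*(-4))*4) = (7 + ((-90 - 138) + 105))*(6 + 18)² = (7 + (-228 + 105))*24² = (7 - 123)*576 = -116*576 = -66816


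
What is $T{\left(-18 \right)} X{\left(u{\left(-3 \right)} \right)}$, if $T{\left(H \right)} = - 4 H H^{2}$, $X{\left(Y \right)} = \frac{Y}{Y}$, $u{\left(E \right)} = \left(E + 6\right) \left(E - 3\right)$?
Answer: $23328$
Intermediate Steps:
$u{\left(E \right)} = \left(-3 + E\right) \left(6 + E\right)$ ($u{\left(E \right)} = \left(6 + E\right) \left(-3 + E\right) = \left(-3 + E\right) \left(6 + E\right)$)
$X{\left(Y \right)} = 1$
$T{\left(H \right)} = - 4 H^{3}$
$T{\left(-18 \right)} X{\left(u{\left(-3 \right)} \right)} = - 4 \left(-18\right)^{3} \cdot 1 = \left(-4\right) \left(-5832\right) 1 = 23328 \cdot 1 = 23328$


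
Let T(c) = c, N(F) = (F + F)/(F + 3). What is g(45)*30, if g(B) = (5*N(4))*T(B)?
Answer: 54000/7 ≈ 7714.3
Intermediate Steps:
N(F) = 2*F/(3 + F) (N(F) = (2*F)/(3 + F) = 2*F/(3 + F))
g(B) = 40*B/7 (g(B) = (5*(2*4/(3 + 4)))*B = (5*(2*4/7))*B = (5*(2*4*(⅐)))*B = (5*(8/7))*B = 40*B/7)
g(45)*30 = ((40/7)*45)*30 = (1800/7)*30 = 54000/7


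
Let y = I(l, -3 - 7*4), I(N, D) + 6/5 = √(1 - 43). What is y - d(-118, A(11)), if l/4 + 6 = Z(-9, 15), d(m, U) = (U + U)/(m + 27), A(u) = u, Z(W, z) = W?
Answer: -436/455 + I*√42 ≈ -0.95824 + 6.4807*I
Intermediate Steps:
d(m, U) = 2*U/(27 + m) (d(m, U) = (2*U)/(27 + m) = 2*U/(27 + m))
l = -60 (l = -24 + 4*(-9) = -24 - 36 = -60)
I(N, D) = -6/5 + I*√42 (I(N, D) = -6/5 + √(1 - 43) = -6/5 + √(-42) = -6/5 + I*√42)
y = -6/5 + I*√42 ≈ -1.2 + 6.4807*I
y - d(-118, A(11)) = (-6/5 + I*√42) - 2*11/(27 - 118) = (-6/5 + I*√42) - 2*11/(-91) = (-6/5 + I*√42) - 2*11*(-1)/91 = (-6/5 + I*√42) - 1*(-22/91) = (-6/5 + I*√42) + 22/91 = -436/455 + I*√42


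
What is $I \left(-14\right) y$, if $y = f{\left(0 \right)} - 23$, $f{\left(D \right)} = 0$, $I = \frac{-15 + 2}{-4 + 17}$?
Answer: $-322$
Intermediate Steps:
$I = -1$ ($I = - \frac{13}{13} = \left(-13\right) \frac{1}{13} = -1$)
$y = -23$ ($y = 0 - 23 = -23$)
$I \left(-14\right) y = \left(-1\right) \left(-14\right) \left(-23\right) = 14 \left(-23\right) = -322$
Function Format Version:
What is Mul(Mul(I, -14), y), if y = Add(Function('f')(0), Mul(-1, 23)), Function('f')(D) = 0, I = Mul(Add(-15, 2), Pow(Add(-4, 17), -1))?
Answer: -322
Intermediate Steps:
I = -1 (I = Mul(-13, Pow(13, -1)) = Mul(-13, Rational(1, 13)) = -1)
y = -23 (y = Add(0, Mul(-1, 23)) = Add(0, -23) = -23)
Mul(Mul(I, -14), y) = Mul(Mul(-1, -14), -23) = Mul(14, -23) = -322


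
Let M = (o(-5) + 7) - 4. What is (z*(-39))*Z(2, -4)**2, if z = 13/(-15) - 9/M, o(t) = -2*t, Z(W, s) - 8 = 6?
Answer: 59584/5 ≈ 11917.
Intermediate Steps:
Z(W, s) = 14 (Z(W, s) = 8 + 6 = 14)
M = 13 (M = (-2*(-5) + 7) - 4 = (10 + 7) - 4 = 17 - 4 = 13)
z = -304/195 (z = 13/(-15) - 9/13 = 13*(-1/15) - 9*1/13 = -13/15 - 9/13 = -304/195 ≈ -1.5590)
(z*(-39))*Z(2, -4)**2 = -304/195*(-39)*14**2 = (304/5)*196 = 59584/5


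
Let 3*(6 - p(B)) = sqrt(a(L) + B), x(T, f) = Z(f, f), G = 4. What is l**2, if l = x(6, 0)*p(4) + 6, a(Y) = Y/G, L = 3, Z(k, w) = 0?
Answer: 36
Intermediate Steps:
a(Y) = Y/4
x(T, f) = 0
p(B) = 6 - sqrt(3/4 + B)/3 (p(B) = 6 - sqrt((1/4)*3 + B)/3 = 6 - sqrt(3/4 + B)/3)
l = 6 (l = 0*(6 - sqrt(3 + 4*4)/6) + 6 = 0*(6 - sqrt(3 + 16)/6) + 6 = 0*(6 - sqrt(19)/6) + 6 = 0 + 6 = 6)
l**2 = 6**2 = 36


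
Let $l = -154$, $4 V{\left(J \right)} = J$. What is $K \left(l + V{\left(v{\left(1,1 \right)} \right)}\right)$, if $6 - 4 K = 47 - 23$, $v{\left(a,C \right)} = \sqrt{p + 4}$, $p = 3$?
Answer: $693 - \frac{9 \sqrt{7}}{8} \approx 690.02$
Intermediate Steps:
$v{\left(a,C \right)} = \sqrt{7}$ ($v{\left(a,C \right)} = \sqrt{3 + 4} = \sqrt{7}$)
$V{\left(J \right)} = \frac{J}{4}$
$K = - \frac{9}{2}$ ($K = \frac{3}{2} - \frac{47 - 23}{4} = \frac{3}{2} - 6 = - \frac{9}{2} \approx -4.5$)
$K \left(l + V{\left(v{\left(1,1 \right)} \right)}\right) = - \frac{9 \left(-154 + \frac{\sqrt{7}}{4}\right)}{2} = 693 - \frac{9 \sqrt{7}}{8}$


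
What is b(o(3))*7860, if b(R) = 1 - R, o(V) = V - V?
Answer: 7860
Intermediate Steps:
o(V) = 0
b(o(3))*7860 = (1 - 1*0)*7860 = (1 + 0)*7860 = 1*7860 = 7860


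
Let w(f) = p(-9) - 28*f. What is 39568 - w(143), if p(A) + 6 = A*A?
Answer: 43497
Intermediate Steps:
p(A) = -6 + A² (p(A) = -6 + A*A = -6 + A²)
w(f) = 75 - 28*f (w(f) = (-6 + (-9)²) - 28*f = (-6 + 81) - 28*f = 75 - 28*f)
39568 - w(143) = 39568 - (75 - 28*143) = 39568 - (75 - 4004) = 39568 - 1*(-3929) = 39568 + 3929 = 43497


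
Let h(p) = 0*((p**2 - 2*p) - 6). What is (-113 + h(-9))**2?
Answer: 12769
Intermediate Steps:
h(p) = 0 (h(p) = 0*(-6 + p**2 - 2*p) = 0)
(-113 + h(-9))**2 = (-113 + 0)**2 = (-113)**2 = 12769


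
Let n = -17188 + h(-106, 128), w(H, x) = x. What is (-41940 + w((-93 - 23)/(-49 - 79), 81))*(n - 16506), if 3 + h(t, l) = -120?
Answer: 1415545803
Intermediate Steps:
h(t, l) = -123 (h(t, l) = -3 - 120 = -123)
n = -17311 (n = -17188 - 123 = -17311)
(-41940 + w((-93 - 23)/(-49 - 79), 81))*(n - 16506) = (-41940 + 81)*(-17311 - 16506) = -41859*(-33817) = 1415545803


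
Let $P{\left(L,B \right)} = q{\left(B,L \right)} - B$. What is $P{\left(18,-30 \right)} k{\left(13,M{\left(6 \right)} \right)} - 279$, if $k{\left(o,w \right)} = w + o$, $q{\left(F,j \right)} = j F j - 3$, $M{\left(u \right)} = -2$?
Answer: $-106902$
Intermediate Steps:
$q{\left(F,j \right)} = -3 + F j^{2}$ ($q{\left(F,j \right)} = F j j - 3 = F j^{2} - 3 = -3 + F j^{2}$)
$k{\left(o,w \right)} = o + w$
$P{\left(L,B \right)} = -3 - B + B L^{2}$ ($P{\left(L,B \right)} = \left(-3 + B L^{2}\right) - B = -3 - B + B L^{2}$)
$P{\left(18,-30 \right)} k{\left(13,M{\left(6 \right)} \right)} - 279 = \left(-3 - -30 - 30 \cdot 18^{2}\right) \left(13 - 2\right) - 279 = \left(-3 + 30 - 9720\right) 11 - 279 = \left(-9693\right) 11 - 279 = -106623 - 279 = -106902$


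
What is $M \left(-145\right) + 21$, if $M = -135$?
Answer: $19596$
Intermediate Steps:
$M \left(-145\right) + 21 = \left(-135\right) \left(-145\right) + 21 = 19575 + 21 = 19596$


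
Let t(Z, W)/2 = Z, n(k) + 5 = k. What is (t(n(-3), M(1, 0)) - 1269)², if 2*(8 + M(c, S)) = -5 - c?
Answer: 1651225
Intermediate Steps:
n(k) = -5 + k
M(c, S) = -21/2 - c/2 (M(c, S) = -8 + (-5 - c)/2 = -8 + (-5/2 - c/2) = -21/2 - c/2)
t(Z, W) = 2*Z
(t(n(-3), M(1, 0)) - 1269)² = (2*(-5 - 3) - 1269)² = (2*(-8) - 1269)² = (-16 - 1269)² = (-1285)² = 1651225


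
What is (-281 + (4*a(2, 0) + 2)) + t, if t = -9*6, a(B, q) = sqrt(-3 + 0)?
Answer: -333 + 4*I*sqrt(3) ≈ -333.0 + 6.9282*I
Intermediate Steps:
a(B, q) = I*sqrt(3) (a(B, q) = sqrt(-3) = I*sqrt(3))
t = -54
(-281 + (4*a(2, 0) + 2)) + t = (-281 + (4*(I*sqrt(3)) + 2)) - 54 = (-281 + (4*I*sqrt(3) + 2)) - 54 = (-281 + (2 + 4*I*sqrt(3))) - 54 = (-279 + 4*I*sqrt(3)) - 54 = -333 + 4*I*sqrt(3)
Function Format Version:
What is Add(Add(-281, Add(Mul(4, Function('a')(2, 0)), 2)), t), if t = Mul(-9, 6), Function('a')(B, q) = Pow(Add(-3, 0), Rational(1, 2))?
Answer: Add(-333, Mul(4, I, Pow(3, Rational(1, 2)))) ≈ Add(-333.00, Mul(6.9282, I))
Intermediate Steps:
Function('a')(B, q) = Mul(I, Pow(3, Rational(1, 2))) (Function('a')(B, q) = Pow(-3, Rational(1, 2)) = Mul(I, Pow(3, Rational(1, 2))))
t = -54
Add(Add(-281, Add(Mul(4, Function('a')(2, 0)), 2)), t) = Add(Add(-281, Add(Mul(4, Mul(I, Pow(3, Rational(1, 2)))), 2)), -54) = Add(Add(-281, Add(Mul(4, I, Pow(3, Rational(1, 2))), 2)), -54) = Add(Add(-281, Add(2, Mul(4, I, Pow(3, Rational(1, 2))))), -54) = Add(Add(-279, Mul(4, I, Pow(3, Rational(1, 2)))), -54) = Add(-333, Mul(4, I, Pow(3, Rational(1, 2))))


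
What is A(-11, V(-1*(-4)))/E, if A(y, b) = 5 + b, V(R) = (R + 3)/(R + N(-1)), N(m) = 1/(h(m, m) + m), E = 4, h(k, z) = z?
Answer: 7/4 ≈ 1.7500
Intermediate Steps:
N(m) = 1/(2*m) (N(m) = 1/(m + m) = 1/(2*m))
V(R) = (3 + R)/(-1/2 + R) (V(R) = (R + 3)/(R + (1/2)/(-1)) = (3 + R)/(R + (1/2)*(-1)) = (3 + R)/(R - 1/2) = (3 + R)/(-1/2 + R))
A(-11, V(-1*(-4)))/E = (5 + 2*(3 - 1*(-4))/(-1 + 2*(-1*(-4))))/4 = (5 + 2*(3 + 4)/(-1 + 2*4))*(1/4) = (5 + 2*7/(-1 + 8))*(1/4) = (5 + 2*7/7)*(1/4) = (5 + 2*(1/7)*7)*(1/4) = (5 + 2)*(1/4) = 7*(1/4) = 7/4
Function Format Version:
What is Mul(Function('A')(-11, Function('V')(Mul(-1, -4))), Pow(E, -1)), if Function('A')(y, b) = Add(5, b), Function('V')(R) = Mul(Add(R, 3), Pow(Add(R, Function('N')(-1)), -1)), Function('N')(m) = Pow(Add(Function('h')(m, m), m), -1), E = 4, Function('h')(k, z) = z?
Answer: Rational(7, 4) ≈ 1.7500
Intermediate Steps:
Function('N')(m) = Mul(Rational(1, 2), Pow(m, -1)) (Function('N')(m) = Pow(Add(m, m), -1) = Pow(Mul(2, m), -1) = Mul(Rational(1, 2), Pow(m, -1)))
Function('V')(R) = Mul(Pow(Add(Rational(-1, 2), R), -1), Add(3, R)) (Function('V')(R) = Mul(Add(R, 3), Pow(Add(R, Mul(Rational(1, 2), Pow(-1, -1))), -1)) = Mul(Add(3, R), Pow(Add(R, Mul(Rational(1, 2), -1)), -1)) = Mul(Add(3, R), Pow(Add(R, Rational(-1, 2)), -1)) = Mul(Add(3, R), Pow(Add(Rational(-1, 2), R), -1)) = Mul(Pow(Add(Rational(-1, 2), R), -1), Add(3, R)))
Mul(Function('A')(-11, Function('V')(Mul(-1, -4))), Pow(E, -1)) = Mul(Add(5, Mul(2, Pow(Add(-1, Mul(2, Mul(-1, -4))), -1), Add(3, Mul(-1, -4)))), Pow(4, -1)) = Mul(Add(5, Mul(2, Pow(Add(-1, Mul(2, 4)), -1), Add(3, 4))), Rational(1, 4)) = Mul(Add(5, Mul(2, Pow(Add(-1, 8), -1), 7)), Rational(1, 4)) = Mul(Add(5, Mul(2, Pow(7, -1), 7)), Rational(1, 4)) = Mul(Add(5, Mul(2, Rational(1, 7), 7)), Rational(1, 4)) = Mul(Add(5, 2), Rational(1, 4)) = Mul(7, Rational(1, 4)) = Rational(7, 4)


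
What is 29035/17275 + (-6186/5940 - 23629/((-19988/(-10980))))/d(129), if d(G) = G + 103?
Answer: -43041783823243/793068273360 ≈ -54.272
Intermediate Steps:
d(G) = 103 + G
29035/17275 + (-6186/5940 - 23629/((-19988/(-10980))))/d(129) = 29035/17275 + (-6186/5940 - 23629/((-19988/(-10980))))/(103 + 129) = 29035*(1/17275) + (-6186*1/5940 - 23629/((-19988*(-1/10980))))/232 = 5807/3455 + (-1031/990 - 23629/4997/2745)*(1/232) = 5807/3455 + (-1031/990 - 23629*2745/4997)*(1/232) = 5807/3455 + (-1031/990 - 64861605/4997)*(1/232) = 5807/3455 - 64218140857/4947030*1/232 = 5807/3455 - 64218140857/1147710960 = -43041783823243/793068273360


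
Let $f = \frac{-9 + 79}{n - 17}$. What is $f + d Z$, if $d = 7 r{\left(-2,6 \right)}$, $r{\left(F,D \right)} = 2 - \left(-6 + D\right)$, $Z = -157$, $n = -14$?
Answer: $- \frac{68208}{31} \approx -2200.3$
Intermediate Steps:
$f = - \frac{70}{31}$ ($f = \frac{-9 + 79}{-14 - 17} = \frac{70}{-31} = 70 \left(- \frac{1}{31}\right) = - \frac{70}{31} \approx -2.2581$)
$r{\left(F,D \right)} = 8 - D$
$d = 14$ ($d = 7 \left(8 - 6\right) = 7 \cdot 2 = 14$)
$f + d Z = - \frac{70}{31} + 14 \left(-157\right) = - \frac{70}{31} - 2198 = - \frac{68208}{31}$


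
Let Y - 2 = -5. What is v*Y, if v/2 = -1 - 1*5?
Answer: 36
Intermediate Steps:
Y = -3 (Y = 2 - 5 = -3)
v = -12 (v = 2*(-1 - 1*5) = 2*(-1 - 5) = 2*(-6) = -12)
v*Y = -12*(-3) = 36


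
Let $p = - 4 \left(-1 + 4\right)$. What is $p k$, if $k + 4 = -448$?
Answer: $5424$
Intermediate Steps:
$k = -452$ ($k = -4 - 448 = -452$)
$p = -12$ ($p = \left(-4\right) 3 = -12$)
$p k = \left(-12\right) \left(-452\right) = 5424$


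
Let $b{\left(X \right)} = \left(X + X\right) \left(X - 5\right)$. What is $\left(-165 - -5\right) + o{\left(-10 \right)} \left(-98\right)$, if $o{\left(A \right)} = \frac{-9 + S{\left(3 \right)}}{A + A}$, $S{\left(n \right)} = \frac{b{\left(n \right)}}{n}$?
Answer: $- \frac{2237}{10} \approx -223.7$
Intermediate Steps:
$b{\left(X \right)} = 2 X \left(-5 + X\right)$
$S{\left(n \right)} = -10 + 2 n$ ($S{\left(n \right)} = \frac{2 n \left(-5 + n\right)}{n} = -10 + 2 n$)
$o{\left(A \right)} = - \frac{13}{2 A}$ ($o{\left(A \right)} = \frac{-9 + \left(-10 + 2 \cdot 3\right)}{A + A} = \frac{-9 + \left(-10 + 6\right)}{2 A} = \left(-9 - 4\right) \frac{1}{2 A} = - 13 \frac{1}{2 A} = - \frac{13}{2 A}$)
$\left(-165 - -5\right) + o{\left(-10 \right)} \left(-98\right) = \left(-165 - -5\right) + - \frac{13}{2 \left(-10\right)} \left(-98\right) = \left(-165 + 5\right) + \left(- \frac{13}{2}\right) \left(- \frac{1}{10}\right) \left(-98\right) = -160 + \frac{13}{20} \left(-98\right) = -160 - \frac{637}{10} = - \frac{2237}{10}$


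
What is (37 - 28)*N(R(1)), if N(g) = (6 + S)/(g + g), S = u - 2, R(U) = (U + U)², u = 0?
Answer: 9/2 ≈ 4.5000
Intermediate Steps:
R(U) = 4*U² (R(U) = (2*U)² = 4*U²)
S = -2 (S = 0 - 2 = -2)
N(g) = 2/g (N(g) = (6 - 2)/(g + g) = 4/((2*g)) = 4*(1/(2*g)) = 2/g)
(37 - 28)*N(R(1)) = (37 - 28)*(2/((4*1²))) = 9*(2/((4*1))) = 9*(2/4) = 9*(2*(¼)) = 9*(½) = 9/2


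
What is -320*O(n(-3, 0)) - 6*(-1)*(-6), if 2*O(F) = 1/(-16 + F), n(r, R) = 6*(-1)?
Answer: -316/11 ≈ -28.727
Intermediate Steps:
n(r, R) = -6
O(F) = 1/(2*(-16 + F))
-320*O(n(-3, 0)) - 6*(-1)*(-6) = -160/(-16 - 6) - 6*(-1)*(-6) = -160/(-22) + 6*(-6) = -160*(-1)/22 - 36 = -320*(-1/44) - 36 = 80/11 - 36 = -316/11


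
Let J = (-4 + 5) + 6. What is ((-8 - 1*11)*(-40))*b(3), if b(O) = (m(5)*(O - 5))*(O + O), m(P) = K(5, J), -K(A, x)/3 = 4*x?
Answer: 766080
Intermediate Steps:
J = 7 (J = 1 + 6 = 7)
K(A, x) = -12*x
m(P) = -84 (m(P) = -12*7 = -84)
b(O) = 2*O*(420 - 84*O) (b(O) = (-84*(O - 5))*(O + O) = (-84*(-5 + O))*(2*O) = (420 - 84*O)*(2*O) = 2*O*(420 - 84*O))
((-8 - 1*11)*(-40))*b(3) = ((-8 - 1*11)*(-40))*(168*3*(5 - 1*3)) = ((-8 - 11)*(-40))*(168*3*(5 - 3)) = (-19*(-40))*(168*3*2) = 760*1008 = 766080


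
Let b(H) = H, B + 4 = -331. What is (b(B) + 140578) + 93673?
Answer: 233916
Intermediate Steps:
B = -335 (B = -4 - 331 = -335)
(b(B) + 140578) + 93673 = (-335 + 140578) + 93673 = 140243 + 93673 = 233916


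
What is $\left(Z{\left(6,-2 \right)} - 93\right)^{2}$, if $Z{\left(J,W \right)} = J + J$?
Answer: $6561$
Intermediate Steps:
$Z{\left(J,W \right)} = 2 J$
$\left(Z{\left(6,-2 \right)} - 93\right)^{2} = \left(2 \cdot 6 - 93\right)^{2} = \left(12 - 93\right)^{2} = \left(-81\right)^{2} = 6561$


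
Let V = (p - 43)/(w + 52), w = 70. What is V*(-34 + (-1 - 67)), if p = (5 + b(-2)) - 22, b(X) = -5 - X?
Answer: 3213/61 ≈ 52.672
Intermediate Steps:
p = -20 (p = (5 + (-5 - 1*(-2))) - 22 = (5 + (-5 + 2)) - 22 = (5 - 3) - 22 = 2 - 22 = -20)
V = -63/122 (V = (-20 - 43)/(70 + 52) = -63/122 ≈ -0.51639)
V*(-34 + (-1 - 67)) = -63*(-34 + (-1 - 67))/122 = -63*(-34 - 68)/122 = -63/122*(-102) = 3213/61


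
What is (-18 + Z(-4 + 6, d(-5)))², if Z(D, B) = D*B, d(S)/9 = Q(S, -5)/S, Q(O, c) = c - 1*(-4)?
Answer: 5184/25 ≈ 207.36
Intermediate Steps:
Q(O, c) = 4 + c (Q(O, c) = c + 4 = 4 + c)
d(S) = -9/S (d(S) = 9*((4 - 5)/S) = 9*(-1/S) = -9/S)
Z(D, B) = B*D
(-18 + Z(-4 + 6, d(-5)))² = (-18 + (-9/(-5))*(-4 + 6))² = (-18 - 9*(-⅕)*2)² = (-18 + (9/5)*2)² = (-18 + 18/5)² = (-72/5)² = 5184/25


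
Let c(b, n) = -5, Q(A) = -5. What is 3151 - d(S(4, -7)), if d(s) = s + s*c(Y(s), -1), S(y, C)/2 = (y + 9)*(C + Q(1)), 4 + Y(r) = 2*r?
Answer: 1903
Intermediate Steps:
Y(r) = -4 + 2*r
S(y, C) = 2*(-5 + C)*(9 + y) (S(y, C) = 2*((y + 9)*(C - 5)) = 2*((9 + y)*(-5 + C)) = 2*((-5 + C)*(9 + y)) = 2*(-5 + C)*(9 + y))
d(s) = -4*s (d(s) = s + s*(-5) = s - 5*s = -4*s)
3151 - d(S(4, -7)) = 3151 - (-4)*(-90 - 10*4 + 18*(-7) + 2*(-7)*4) = 3151 - (-4)*(-90 - 40 - 126 - 56) = 3151 - (-4)*(-312) = 3151 - 1*1248 = 3151 - 1248 = 1903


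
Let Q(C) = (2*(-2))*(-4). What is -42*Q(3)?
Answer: -672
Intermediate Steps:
Q(C) = 16 (Q(C) = -4*(-4) = 16)
-42*Q(3) = -42*16 = -672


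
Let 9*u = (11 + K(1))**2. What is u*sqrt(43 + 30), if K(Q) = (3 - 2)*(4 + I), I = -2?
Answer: 169*sqrt(73)/9 ≈ 160.44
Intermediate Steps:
K(Q) = 2 (K(Q) = (3 - 2)*(4 - 2) = 1*2 = 2)
u = 169/9 (u = (11 + 2)**2/9 = (1/9)*13**2 = (1/9)*169 = 169/9 ≈ 18.778)
u*sqrt(43 + 30) = 169*sqrt(43 + 30)/9 = 169*sqrt(73)/9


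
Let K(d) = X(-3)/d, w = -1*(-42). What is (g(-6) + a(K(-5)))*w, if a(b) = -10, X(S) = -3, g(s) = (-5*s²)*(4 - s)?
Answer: -76020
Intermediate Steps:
g(s) = -5*s²*(4 - s)
w = 42
K(d) = -3/d
(g(-6) + a(K(-5)))*w = (5*(-6)²*(-4 - 6) - 10)*42 = (5*36*(-10) - 10)*42 = (-1800 - 10)*42 = -1810*42 = -76020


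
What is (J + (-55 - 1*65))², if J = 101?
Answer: 361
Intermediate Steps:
(J + (-55 - 1*65))² = (101 + (-55 - 1*65))² = (101 + (-55 - 65))² = (101 - 120)² = (-19)² = 361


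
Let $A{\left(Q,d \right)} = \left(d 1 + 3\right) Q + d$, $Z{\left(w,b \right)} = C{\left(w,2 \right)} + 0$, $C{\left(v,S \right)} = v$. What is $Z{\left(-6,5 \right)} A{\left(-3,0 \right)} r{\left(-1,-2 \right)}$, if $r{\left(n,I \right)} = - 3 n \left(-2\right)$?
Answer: $-324$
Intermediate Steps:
$Z{\left(w,b \right)} = w$ ($Z{\left(w,b \right)} = w + 0 = w$)
$r{\left(n,I \right)} = 6 n$
$A{\left(Q,d \right)} = d + Q \left(3 + d\right)$ ($A{\left(Q,d \right)} = \left(d + 3\right) Q + d = \left(3 + d\right) Q + d = Q \left(3 + d\right) + d = d + Q \left(3 + d\right)$)
$Z{\left(-6,5 \right)} A{\left(-3,0 \right)} r{\left(-1,-2 \right)} = - 6 \left(0 + 3 \left(-3\right) - 0\right) 6 \left(-1\right) = - 6 \left(0 - 9 + 0\right) \left(-6\right) = \left(-6\right) \left(-9\right) \left(-6\right) = 54 \left(-6\right) = -324$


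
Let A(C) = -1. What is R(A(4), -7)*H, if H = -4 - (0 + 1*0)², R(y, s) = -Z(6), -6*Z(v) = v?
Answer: -4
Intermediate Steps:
Z(v) = -v/6
R(y, s) = 1 (R(y, s) = -(-1)*6/6 = -1*(-1) = 1)
H = -4 (H = -4 - (0 + 0)² = -4 - 1*0² = -4 - 1*0 = -4 + 0 = -4)
R(A(4), -7)*H = 1*(-4) = -4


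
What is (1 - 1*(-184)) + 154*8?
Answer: 1417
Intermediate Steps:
(1 - 1*(-184)) + 154*8 = (1 + 184) + 1232 = 185 + 1232 = 1417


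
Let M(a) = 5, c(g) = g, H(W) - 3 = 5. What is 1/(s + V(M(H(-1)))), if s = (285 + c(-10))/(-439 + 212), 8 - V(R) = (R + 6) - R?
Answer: 227/179 ≈ 1.2682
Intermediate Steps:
H(W) = 8 (H(W) = 3 + 5 = 8)
V(R) = 2 (V(R) = 8 - ((R + 6) - R) = 8 - ((6 + R) - R) = 8 - 1*6 = 8 - 6 = 2)
s = -275/227 (s = (285 - 10)/(-439 + 212) = 275/(-227) = 275*(-1/227) = -275/227 ≈ -1.2115)
1/(s + V(M(H(-1)))) = 1/(-275/227 + 2) = 1/(179/227) = 227/179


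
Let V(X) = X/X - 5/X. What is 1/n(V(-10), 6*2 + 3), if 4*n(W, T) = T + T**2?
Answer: 1/60 ≈ 0.016667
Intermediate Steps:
V(X) = 1 - 5/X
n(W, T) = T/4 + T**2/4 (n(W, T) = (T + T**2)/4 = T/4 + T**2/4)
1/n(V(-10), 6*2 + 3) = 1/((6*2 + 3)*(1 + (6*2 + 3))/4) = 1/((12 + 3)*(1 + (12 + 3))/4) = 1/((1/4)*15*(1 + 15)) = 1/((1/4)*15*16) = 1/60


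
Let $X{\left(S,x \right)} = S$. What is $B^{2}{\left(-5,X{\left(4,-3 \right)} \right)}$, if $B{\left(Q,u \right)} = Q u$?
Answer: $400$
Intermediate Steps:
$B^{2}{\left(-5,X{\left(4,-3 \right)} \right)} = \left(\left(-5\right) 4\right)^{2} = \left(-20\right)^{2} = 400$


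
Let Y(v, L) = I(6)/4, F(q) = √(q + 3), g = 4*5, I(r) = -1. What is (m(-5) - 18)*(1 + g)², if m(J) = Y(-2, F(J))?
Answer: -32193/4 ≈ -8048.3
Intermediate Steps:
g = 20
F(q) = √(3 + q)
Y(v, L) = -¼ (Y(v, L) = -1/4 = -1*¼ = -¼)
m(J) = -¼
(m(-5) - 18)*(1 + g)² = (-¼ - 18)*(1 + 20)² = -73/4*21² = -73/4*441 = -32193/4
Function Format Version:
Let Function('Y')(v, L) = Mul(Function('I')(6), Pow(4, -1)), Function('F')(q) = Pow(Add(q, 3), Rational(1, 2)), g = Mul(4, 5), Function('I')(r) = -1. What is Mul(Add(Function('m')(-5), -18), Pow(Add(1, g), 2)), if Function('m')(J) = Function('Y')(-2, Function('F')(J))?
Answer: Rational(-32193, 4) ≈ -8048.3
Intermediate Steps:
g = 20
Function('F')(q) = Pow(Add(3, q), Rational(1, 2))
Function('Y')(v, L) = Rational(-1, 4) (Function('Y')(v, L) = Mul(-1, Pow(4, -1)) = Mul(-1, Rational(1, 4)) = Rational(-1, 4))
Function('m')(J) = Rational(-1, 4)
Mul(Add(Function('m')(-5), -18), Pow(Add(1, g), 2)) = Mul(Add(Rational(-1, 4), -18), Pow(Add(1, 20), 2)) = Mul(Rational(-73, 4), Pow(21, 2)) = Mul(Rational(-73, 4), 441) = Rational(-32193, 4)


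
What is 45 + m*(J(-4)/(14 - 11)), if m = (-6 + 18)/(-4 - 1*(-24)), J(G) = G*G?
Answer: 241/5 ≈ 48.200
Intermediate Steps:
J(G) = G²
m = ⅗ (m = 12/(-4 + 24) = 12/20 = 12*(1/20) = ⅗ ≈ 0.60000)
45 + m*(J(-4)/(14 - 11)) = 45 + 3*((-4)²/(14 - 11))/5 = 45 + 3*(16/3)/5 = 45 + 3*(16*(⅓))/5 = 45 + (⅗)*(16/3) = 45 + 16/5 = 241/5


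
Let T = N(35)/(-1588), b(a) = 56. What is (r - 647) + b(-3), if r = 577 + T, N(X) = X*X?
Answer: -23457/1588 ≈ -14.771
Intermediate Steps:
N(X) = X²
T = -1225/1588 (T = 35²/(-1588) = 1225*(-1/1588) = -1225/1588 ≈ -0.77141)
r = 915051/1588 (r = 577 - 1225/1588 = 915051/1588 ≈ 576.23)
(r - 647) + b(-3) = (915051/1588 - 647) + 56 = -112385/1588 + 56 = -23457/1588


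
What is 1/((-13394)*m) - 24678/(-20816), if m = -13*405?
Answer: 435069505199/366983009640 ≈ 1.1855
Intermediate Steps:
m = -5265
1/((-13394)*m) - 24678/(-20816) = 1/(-13394*(-5265)) - 24678/(-20816) = -1/13394*(-1/5265) - 24678*(-1/20816) = 1/70519410 + 12339/10408 = 435069505199/366983009640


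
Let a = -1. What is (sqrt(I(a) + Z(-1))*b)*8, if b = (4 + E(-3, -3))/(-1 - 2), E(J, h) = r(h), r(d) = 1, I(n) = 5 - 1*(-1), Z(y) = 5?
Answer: -40*sqrt(11)/3 ≈ -44.222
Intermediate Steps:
I(n) = 6 (I(n) = 5 + 1 = 6)
E(J, h) = 1
b = -5/3 (b = (4 + 1)/(-1 - 2) = 5/(-3) = 5*(-1/3) = -5/3 ≈ -1.6667)
(sqrt(I(a) + Z(-1))*b)*8 = (sqrt(6 + 5)*(-5/3))*8 = (sqrt(11)*(-5/3))*8 = -5*sqrt(11)/3*8 = -40*sqrt(11)/3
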